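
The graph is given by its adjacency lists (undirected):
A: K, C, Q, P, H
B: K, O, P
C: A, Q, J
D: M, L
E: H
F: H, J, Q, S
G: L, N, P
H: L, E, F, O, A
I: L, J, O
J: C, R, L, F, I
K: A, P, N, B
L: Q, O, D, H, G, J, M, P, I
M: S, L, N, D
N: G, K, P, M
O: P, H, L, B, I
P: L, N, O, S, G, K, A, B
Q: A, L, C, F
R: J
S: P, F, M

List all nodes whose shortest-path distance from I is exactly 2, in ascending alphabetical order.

B, C, D, F, G, H, M, P, Q, R

Level 0: I
Level 1: J, L, O
Level 2: B, C, D, F, G, H, M, P, Q, R
Level 3: A, E, K, N, S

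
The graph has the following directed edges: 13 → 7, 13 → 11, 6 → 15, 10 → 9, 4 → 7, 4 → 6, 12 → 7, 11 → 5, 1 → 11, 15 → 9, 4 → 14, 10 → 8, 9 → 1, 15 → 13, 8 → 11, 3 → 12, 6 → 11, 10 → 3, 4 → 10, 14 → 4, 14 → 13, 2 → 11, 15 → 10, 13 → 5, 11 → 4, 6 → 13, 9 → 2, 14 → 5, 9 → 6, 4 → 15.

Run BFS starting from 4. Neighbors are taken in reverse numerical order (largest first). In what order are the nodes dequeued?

4 -> 15 -> 14 -> 10 -> 7 -> 6 -> 13 -> 9 -> 5 -> 8 -> 3 -> 11 -> 2 -> 1 -> 12

Visit 4; enqueue 15, 14, 10, 7, 6 → queue [15, 14, 10, 7, 6]
Visit 15; enqueue 13, 9 → queue [14, 10, 7, 6, 13, 9]
Visit 14; enqueue 5 → queue [10, 7, 6, 13, 9, 5]
Visit 10; enqueue 8, 3 → queue [7, 6, 13, 9, 5, 8, 3]
Visit 7 → queue [6, 13, 9, 5, 8, 3]
Visit 6; enqueue 11 → queue [13, 9, 5, 8, 3, 11]
Visit 13 → queue [9, 5, 8, 3, 11]
Visit 9; enqueue 2, 1 → queue [5, 8, 3, 11, 2, 1]
Visit 5 → queue [8, 3, 11, 2, 1]
Visit 8 → queue [3, 11, 2, 1]
Visit 3; enqueue 12 → queue [11, 2, 1, 12]
Visit 11 → queue [2, 1, 12]
Visit 2 → queue [1, 12]
Visit 1 → queue [12]
Visit 12 → queue []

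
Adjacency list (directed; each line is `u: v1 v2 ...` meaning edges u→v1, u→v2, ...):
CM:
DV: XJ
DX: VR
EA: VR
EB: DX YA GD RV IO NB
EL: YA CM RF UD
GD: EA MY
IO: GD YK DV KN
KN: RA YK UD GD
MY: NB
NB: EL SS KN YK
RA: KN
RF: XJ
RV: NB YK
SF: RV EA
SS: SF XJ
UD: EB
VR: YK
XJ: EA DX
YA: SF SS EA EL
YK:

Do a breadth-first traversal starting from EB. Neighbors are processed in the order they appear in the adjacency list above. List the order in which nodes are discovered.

EB -> DX -> YA -> GD -> RV -> IO -> NB -> VR -> SF -> SS -> EA -> EL -> MY -> YK -> DV -> KN -> XJ -> CM -> RF -> UD -> RA

Visit EB; enqueue DX, YA, GD, RV, IO, NB → queue [DX, YA, GD, RV, IO, NB]
Visit DX; enqueue VR → queue [YA, GD, RV, IO, NB, VR]
Visit YA; enqueue SF, SS, EA, EL → queue [GD, RV, IO, NB, VR, SF, SS, EA, EL]
Visit GD; enqueue MY → queue [RV, IO, NB, VR, SF, SS, EA, EL, MY]
Visit RV; enqueue YK → queue [IO, NB, VR, SF, SS, EA, EL, MY, YK]
Visit IO; enqueue DV, KN → queue [NB, VR, SF, SS, EA, EL, MY, YK, DV, KN]
Visit NB → queue [VR, SF, SS, EA, EL, MY, YK, DV, KN]
Visit VR → queue [SF, SS, EA, EL, MY, YK, DV, KN]
Visit SF → queue [SS, EA, EL, MY, YK, DV, KN]
Visit SS; enqueue XJ → queue [EA, EL, MY, YK, DV, KN, XJ]
Visit EA → queue [EL, MY, YK, DV, KN, XJ]
Visit EL; enqueue CM, RF, UD → queue [MY, YK, DV, KN, XJ, CM, RF, UD]
Visit MY → queue [YK, DV, KN, XJ, CM, RF, UD]
Visit YK → queue [DV, KN, XJ, CM, RF, UD]
Visit DV → queue [KN, XJ, CM, RF, UD]
Visit KN; enqueue RA → queue [XJ, CM, RF, UD, RA]
Visit XJ → queue [CM, RF, UD, RA]
Visit CM → queue [RF, UD, RA]
Visit RF → queue [UD, RA]
Visit UD → queue [RA]
Visit RA → queue []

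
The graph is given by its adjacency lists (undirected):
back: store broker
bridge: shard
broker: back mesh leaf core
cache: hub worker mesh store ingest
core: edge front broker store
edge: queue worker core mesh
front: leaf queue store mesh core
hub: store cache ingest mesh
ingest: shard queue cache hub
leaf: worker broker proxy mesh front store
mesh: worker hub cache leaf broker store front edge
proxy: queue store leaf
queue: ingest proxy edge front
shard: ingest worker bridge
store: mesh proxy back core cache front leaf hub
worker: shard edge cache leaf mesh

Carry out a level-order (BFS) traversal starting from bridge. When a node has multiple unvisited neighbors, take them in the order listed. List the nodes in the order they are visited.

bridge shard ingest worker queue cache hub edge leaf mesh proxy front store core broker back

Visit bridge; enqueue shard → queue [shard]
Visit shard; enqueue ingest, worker → queue [ingest, worker]
Visit ingest; enqueue queue, cache, hub → queue [worker, queue, cache, hub]
Visit worker; enqueue edge, leaf, mesh → queue [queue, cache, hub, edge, leaf, mesh]
Visit queue; enqueue proxy, front → queue [cache, hub, edge, leaf, mesh, proxy, front]
Visit cache; enqueue store → queue [hub, edge, leaf, mesh, proxy, front, store]
Visit hub → queue [edge, leaf, mesh, proxy, front, store]
Visit edge; enqueue core → queue [leaf, mesh, proxy, front, store, core]
Visit leaf; enqueue broker → queue [mesh, proxy, front, store, core, broker]
Visit mesh → queue [proxy, front, store, core, broker]
Visit proxy → queue [front, store, core, broker]
Visit front → queue [store, core, broker]
Visit store; enqueue back → queue [core, broker, back]
Visit core → queue [broker, back]
Visit broker → queue [back]
Visit back → queue []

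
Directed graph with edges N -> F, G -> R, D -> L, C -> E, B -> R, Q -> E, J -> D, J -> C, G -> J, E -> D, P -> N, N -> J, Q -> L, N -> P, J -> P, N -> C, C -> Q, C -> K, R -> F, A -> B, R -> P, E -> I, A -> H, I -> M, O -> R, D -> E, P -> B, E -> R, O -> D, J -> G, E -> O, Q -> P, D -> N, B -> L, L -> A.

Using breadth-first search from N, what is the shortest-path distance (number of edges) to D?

Level 0: N
Level 1: C, F, J, P
Level 2: B, D, E, G, K, Q
Level 3: I, L, O, R
Level 4: A, M
Level 5: H
D first appears at level 2.

2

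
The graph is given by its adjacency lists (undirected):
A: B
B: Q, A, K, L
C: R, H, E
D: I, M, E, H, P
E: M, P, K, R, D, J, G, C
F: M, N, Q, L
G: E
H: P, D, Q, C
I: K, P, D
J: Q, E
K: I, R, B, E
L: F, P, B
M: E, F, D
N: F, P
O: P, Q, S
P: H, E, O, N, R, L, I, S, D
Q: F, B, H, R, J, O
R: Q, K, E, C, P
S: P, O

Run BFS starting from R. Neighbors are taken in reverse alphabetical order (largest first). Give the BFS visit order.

R, Q, P, K, E, C, O, J, H, F, B, S, N, L, I, D, M, G, A

Visit R; enqueue Q, P, K, E, C → queue [Q, P, K, E, C]
Visit Q; enqueue O, J, H, F, B → queue [P, K, E, C, O, J, H, F, B]
Visit P; enqueue S, N, L, I, D → queue [K, E, C, O, J, H, F, B, S, N, L, I, D]
Visit K → queue [E, C, O, J, H, F, B, S, N, L, I, D]
Visit E; enqueue M, G → queue [C, O, J, H, F, B, S, N, L, I, D, M, G]
Visit C → queue [O, J, H, F, B, S, N, L, I, D, M, G]
Visit O → queue [J, H, F, B, S, N, L, I, D, M, G]
Visit J → queue [H, F, B, S, N, L, I, D, M, G]
Visit H → queue [F, B, S, N, L, I, D, M, G]
Visit F → queue [B, S, N, L, I, D, M, G]
Visit B; enqueue A → queue [S, N, L, I, D, M, G, A]
Visit S → queue [N, L, I, D, M, G, A]
Visit N → queue [L, I, D, M, G, A]
Visit L → queue [I, D, M, G, A]
Visit I → queue [D, M, G, A]
Visit D → queue [M, G, A]
Visit M → queue [G, A]
Visit G → queue [A]
Visit A → queue []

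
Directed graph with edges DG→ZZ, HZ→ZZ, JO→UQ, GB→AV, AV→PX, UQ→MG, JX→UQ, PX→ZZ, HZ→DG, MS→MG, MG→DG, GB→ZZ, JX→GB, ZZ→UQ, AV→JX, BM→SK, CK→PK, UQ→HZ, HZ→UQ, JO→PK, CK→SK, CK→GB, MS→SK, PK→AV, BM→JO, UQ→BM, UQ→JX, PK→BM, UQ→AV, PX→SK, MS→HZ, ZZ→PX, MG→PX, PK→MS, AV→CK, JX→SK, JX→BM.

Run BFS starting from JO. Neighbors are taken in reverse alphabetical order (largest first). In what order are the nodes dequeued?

JO, UQ, PK, MG, JX, HZ, BM, AV, MS, PX, DG, SK, GB, ZZ, CK

Visit JO; enqueue UQ, PK → queue [UQ, PK]
Visit UQ; enqueue MG, JX, HZ, BM, AV → queue [PK, MG, JX, HZ, BM, AV]
Visit PK; enqueue MS → queue [MG, JX, HZ, BM, AV, MS]
Visit MG; enqueue PX, DG → queue [JX, HZ, BM, AV, MS, PX, DG]
Visit JX; enqueue SK, GB → queue [HZ, BM, AV, MS, PX, DG, SK, GB]
Visit HZ; enqueue ZZ → queue [BM, AV, MS, PX, DG, SK, GB, ZZ]
Visit BM → queue [AV, MS, PX, DG, SK, GB, ZZ]
Visit AV; enqueue CK → queue [MS, PX, DG, SK, GB, ZZ, CK]
Visit MS → queue [PX, DG, SK, GB, ZZ, CK]
Visit PX → queue [DG, SK, GB, ZZ, CK]
Visit DG → queue [SK, GB, ZZ, CK]
Visit SK → queue [GB, ZZ, CK]
Visit GB → queue [ZZ, CK]
Visit ZZ → queue [CK]
Visit CK → queue []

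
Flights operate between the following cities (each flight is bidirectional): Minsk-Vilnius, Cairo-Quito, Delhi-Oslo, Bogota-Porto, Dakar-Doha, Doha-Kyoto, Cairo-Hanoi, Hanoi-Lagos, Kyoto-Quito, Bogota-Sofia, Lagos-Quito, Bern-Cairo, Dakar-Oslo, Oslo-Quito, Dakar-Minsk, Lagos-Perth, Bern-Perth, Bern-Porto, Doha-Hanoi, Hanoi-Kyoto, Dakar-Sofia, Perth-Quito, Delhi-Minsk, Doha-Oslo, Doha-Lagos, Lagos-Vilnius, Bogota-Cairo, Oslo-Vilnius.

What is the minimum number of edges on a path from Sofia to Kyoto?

3

Level 0: Sofia
Level 1: Bogota, Dakar
Level 2: Cairo, Doha, Minsk, Oslo, Porto
Level 3: Bern, Delhi, Hanoi, Kyoto, Lagos, Quito, Vilnius
Level 4: Perth
Kyoto first appears at level 3.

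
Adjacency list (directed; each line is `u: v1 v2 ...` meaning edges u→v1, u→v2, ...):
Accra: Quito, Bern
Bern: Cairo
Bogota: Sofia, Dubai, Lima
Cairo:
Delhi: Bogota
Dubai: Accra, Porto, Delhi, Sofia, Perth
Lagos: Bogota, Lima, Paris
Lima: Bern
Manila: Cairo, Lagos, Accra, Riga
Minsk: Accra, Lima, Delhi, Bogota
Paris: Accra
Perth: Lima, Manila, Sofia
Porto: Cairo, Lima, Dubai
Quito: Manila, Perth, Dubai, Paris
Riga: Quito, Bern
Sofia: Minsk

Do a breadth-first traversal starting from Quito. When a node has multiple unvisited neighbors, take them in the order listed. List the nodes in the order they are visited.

Quito -> Manila -> Perth -> Dubai -> Paris -> Cairo -> Lagos -> Accra -> Riga -> Lima -> Sofia -> Porto -> Delhi -> Bogota -> Bern -> Minsk

Visit Quito; enqueue Manila, Perth, Dubai, Paris → queue [Manila, Perth, Dubai, Paris]
Visit Manila; enqueue Cairo, Lagos, Accra, Riga → queue [Perth, Dubai, Paris, Cairo, Lagos, Accra, Riga]
Visit Perth; enqueue Lima, Sofia → queue [Dubai, Paris, Cairo, Lagos, Accra, Riga, Lima, Sofia]
Visit Dubai; enqueue Porto, Delhi → queue [Paris, Cairo, Lagos, Accra, Riga, Lima, Sofia, Porto, Delhi]
Visit Paris → queue [Cairo, Lagos, Accra, Riga, Lima, Sofia, Porto, Delhi]
Visit Cairo → queue [Lagos, Accra, Riga, Lima, Sofia, Porto, Delhi]
Visit Lagos; enqueue Bogota → queue [Accra, Riga, Lima, Sofia, Porto, Delhi, Bogota]
Visit Accra; enqueue Bern → queue [Riga, Lima, Sofia, Porto, Delhi, Bogota, Bern]
Visit Riga → queue [Lima, Sofia, Porto, Delhi, Bogota, Bern]
Visit Lima → queue [Sofia, Porto, Delhi, Bogota, Bern]
Visit Sofia; enqueue Minsk → queue [Porto, Delhi, Bogota, Bern, Minsk]
Visit Porto → queue [Delhi, Bogota, Bern, Minsk]
Visit Delhi → queue [Bogota, Bern, Minsk]
Visit Bogota → queue [Bern, Minsk]
Visit Bern → queue [Minsk]
Visit Minsk → queue []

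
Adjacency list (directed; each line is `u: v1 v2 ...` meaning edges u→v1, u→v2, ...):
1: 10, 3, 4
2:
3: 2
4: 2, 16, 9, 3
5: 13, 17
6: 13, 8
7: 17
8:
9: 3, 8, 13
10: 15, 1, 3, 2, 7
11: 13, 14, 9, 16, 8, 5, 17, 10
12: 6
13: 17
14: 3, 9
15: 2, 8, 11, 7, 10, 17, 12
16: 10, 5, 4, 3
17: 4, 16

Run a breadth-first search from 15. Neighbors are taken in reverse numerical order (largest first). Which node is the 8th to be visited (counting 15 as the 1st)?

2

Visit 15; enqueue 17, 12, 11, 10, 8, 7, 2 → queue [17, 12, 11, 10, 8, 7, 2]
Visit 17; enqueue 16, 4 → queue [12, 11, 10, 8, 7, 2, 16, 4]
Visit 12; enqueue 6 → queue [11, 10, 8, 7, 2, 16, 4, 6]
Visit 11; enqueue 14, 13, 9, 5 → queue [10, 8, 7, 2, 16, 4, 6, 14, 13, 9, 5]
Visit 10; enqueue 3, 1 → queue [8, 7, 2, 16, 4, 6, 14, 13, 9, 5, 3, 1]
Visit 8 → queue [7, 2, 16, 4, 6, 14, 13, 9, 5, 3, 1]
Visit 7 → queue [2, 16, 4, 6, 14, 13, 9, 5, 3, 1]
Visit 2 → queue [16, 4, 6, 14, 13, 9, 5, 3, 1]
Visit 16 → queue [4, 6, 14, 13, 9, 5, 3, 1]
Visit 4 → queue [6, 14, 13, 9, 5, 3, 1]
Visit 6 → queue [14, 13, 9, 5, 3, 1]
Visit 14 → queue [13, 9, 5, 3, 1]
Visit 13 → queue [9, 5, 3, 1]
Visit 9 → queue [5, 3, 1]
Visit 5 → queue [3, 1]
Visit 3 → queue [1]
Visit 1 → queue []

Visit order: 15, 17, 12, 11, 10, 8, 7, 2, 16, 4, 6, 14, 13, 9, 5, 3, 1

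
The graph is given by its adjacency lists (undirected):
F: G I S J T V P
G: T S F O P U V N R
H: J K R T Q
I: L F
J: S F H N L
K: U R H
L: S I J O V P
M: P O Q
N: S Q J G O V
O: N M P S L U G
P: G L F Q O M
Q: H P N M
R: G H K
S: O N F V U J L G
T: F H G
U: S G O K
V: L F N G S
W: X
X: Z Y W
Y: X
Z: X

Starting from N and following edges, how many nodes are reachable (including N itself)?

17

BFS from N visits: N, G, J, O, Q, S, V, F, P, R, T, U, H, L, M, I, K
Reachable nodes: 17 of 21 total.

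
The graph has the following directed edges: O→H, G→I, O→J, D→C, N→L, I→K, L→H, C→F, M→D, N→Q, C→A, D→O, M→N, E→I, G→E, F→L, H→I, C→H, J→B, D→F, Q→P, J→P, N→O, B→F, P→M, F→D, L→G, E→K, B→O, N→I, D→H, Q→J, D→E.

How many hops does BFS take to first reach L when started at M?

Level 0: M
Level 1: D, N
Level 2: C, E, F, H, I, L, O, Q
Level 3: A, G, J, K, P
Level 4: B
L first appears at level 2.

2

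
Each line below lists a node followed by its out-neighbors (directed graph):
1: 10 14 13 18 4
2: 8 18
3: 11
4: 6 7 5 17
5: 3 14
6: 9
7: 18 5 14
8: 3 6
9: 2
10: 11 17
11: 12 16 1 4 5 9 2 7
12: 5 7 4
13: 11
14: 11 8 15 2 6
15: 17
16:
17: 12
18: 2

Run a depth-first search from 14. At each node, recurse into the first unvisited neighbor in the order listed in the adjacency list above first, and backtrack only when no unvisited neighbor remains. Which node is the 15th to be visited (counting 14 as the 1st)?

1

Visit 14
14 → 11
11 → 12
12 → 5
5 → 3
12 → 7
7 → 18
18 → 2
2 → 8
8 → 6
6 → 9
12 → 4
4 → 17
11 → 16
11 → 1
1 → 10
1 → 13
14 → 15

Visit order: 14, 11, 12, 5, 3, 7, 18, 2, 8, 6, 9, 4, 17, 16, 1, 10, 13, 15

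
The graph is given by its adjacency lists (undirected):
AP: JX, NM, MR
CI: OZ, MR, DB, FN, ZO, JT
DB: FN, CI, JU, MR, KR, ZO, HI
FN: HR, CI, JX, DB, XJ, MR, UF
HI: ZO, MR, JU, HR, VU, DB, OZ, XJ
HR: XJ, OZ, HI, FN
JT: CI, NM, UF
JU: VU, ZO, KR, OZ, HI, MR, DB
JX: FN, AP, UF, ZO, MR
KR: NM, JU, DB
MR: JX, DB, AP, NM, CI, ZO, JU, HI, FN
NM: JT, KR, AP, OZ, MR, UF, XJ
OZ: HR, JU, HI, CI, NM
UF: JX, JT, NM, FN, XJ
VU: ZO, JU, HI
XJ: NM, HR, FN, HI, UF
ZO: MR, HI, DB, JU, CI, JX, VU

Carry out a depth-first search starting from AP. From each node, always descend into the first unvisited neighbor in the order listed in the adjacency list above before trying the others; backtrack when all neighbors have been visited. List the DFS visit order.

AP -> JX -> FN -> HR -> XJ -> NM -> JT -> CI -> OZ -> JU -> VU -> ZO -> MR -> DB -> KR -> HI -> UF

Visit AP
AP → JX
JX → FN
FN → HR
HR → XJ
XJ → NM
NM → JT
JT → CI
CI → OZ
OZ → JU
JU → VU
VU → ZO
ZO → MR
MR → DB
DB → KR
DB → HI
JT → UF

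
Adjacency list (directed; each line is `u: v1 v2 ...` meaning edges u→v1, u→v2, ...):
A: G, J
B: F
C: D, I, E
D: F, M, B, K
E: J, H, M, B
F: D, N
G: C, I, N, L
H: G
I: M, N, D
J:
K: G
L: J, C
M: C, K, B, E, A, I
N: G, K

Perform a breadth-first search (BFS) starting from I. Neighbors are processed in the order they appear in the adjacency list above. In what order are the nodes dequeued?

I, M, N, D, C, K, B, E, A, G, F, J, H, L

Visit I; enqueue M, N, D → queue [M, N, D]
Visit M; enqueue C, K, B, E, A → queue [N, D, C, K, B, E, A]
Visit N; enqueue G → queue [D, C, K, B, E, A, G]
Visit D; enqueue F → queue [C, K, B, E, A, G, F]
Visit C → queue [K, B, E, A, G, F]
Visit K → queue [B, E, A, G, F]
Visit B → queue [E, A, G, F]
Visit E; enqueue J, H → queue [A, G, F, J, H]
Visit A → queue [G, F, J, H]
Visit G; enqueue L → queue [F, J, H, L]
Visit F → queue [J, H, L]
Visit J → queue [H, L]
Visit H → queue [L]
Visit L → queue []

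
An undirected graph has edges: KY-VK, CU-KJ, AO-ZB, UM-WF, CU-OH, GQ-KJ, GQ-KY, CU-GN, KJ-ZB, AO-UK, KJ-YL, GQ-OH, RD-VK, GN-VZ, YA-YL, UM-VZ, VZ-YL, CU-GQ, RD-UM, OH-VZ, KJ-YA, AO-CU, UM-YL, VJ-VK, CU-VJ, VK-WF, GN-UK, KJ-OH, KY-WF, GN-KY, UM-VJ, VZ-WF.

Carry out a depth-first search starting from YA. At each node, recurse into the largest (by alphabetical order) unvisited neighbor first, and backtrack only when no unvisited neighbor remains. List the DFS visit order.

YA, YL, VZ, WF, VK, VJ, UM, RD, CU, OH, KJ, ZB, AO, UK, GN, KY, GQ

Visit YA
YA → YL
YL → VZ
VZ → WF
WF → VK
VK → VJ
VJ → UM
UM → RD
VJ → CU
CU → OH
OH → KJ
KJ → ZB
ZB → AO
AO → UK
UK → GN
GN → KY
KY → GQ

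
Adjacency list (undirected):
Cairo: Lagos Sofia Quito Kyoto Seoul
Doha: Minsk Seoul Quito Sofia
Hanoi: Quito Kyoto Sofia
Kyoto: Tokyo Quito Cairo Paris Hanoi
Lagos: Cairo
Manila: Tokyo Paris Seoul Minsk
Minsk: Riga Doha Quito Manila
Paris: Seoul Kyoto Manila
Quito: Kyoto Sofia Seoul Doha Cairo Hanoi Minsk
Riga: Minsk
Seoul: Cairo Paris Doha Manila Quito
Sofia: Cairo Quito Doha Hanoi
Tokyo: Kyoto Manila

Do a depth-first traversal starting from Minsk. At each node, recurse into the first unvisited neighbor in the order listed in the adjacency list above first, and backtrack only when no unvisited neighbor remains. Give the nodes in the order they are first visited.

Minsk Riga Doha Seoul Cairo Lagos Sofia Quito Kyoto Tokyo Manila Paris Hanoi

Visit Minsk
Minsk → Riga
Minsk → Doha
Doha → Seoul
Seoul → Cairo
Cairo → Lagos
Cairo → Sofia
Sofia → Quito
Quito → Kyoto
Kyoto → Tokyo
Tokyo → Manila
Manila → Paris
Kyoto → Hanoi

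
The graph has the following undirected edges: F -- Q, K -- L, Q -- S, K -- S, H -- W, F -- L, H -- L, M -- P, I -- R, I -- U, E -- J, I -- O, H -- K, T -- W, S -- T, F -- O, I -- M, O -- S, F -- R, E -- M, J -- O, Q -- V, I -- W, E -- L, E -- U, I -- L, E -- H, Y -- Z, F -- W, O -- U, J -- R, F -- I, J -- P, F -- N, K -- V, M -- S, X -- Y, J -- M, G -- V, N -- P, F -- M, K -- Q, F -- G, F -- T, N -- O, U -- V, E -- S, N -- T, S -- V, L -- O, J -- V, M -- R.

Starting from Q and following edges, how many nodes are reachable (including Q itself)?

19

BFS from Q visits: Q, F, K, S, V, G, I, L, M, N, O, R, T, W, H, E, J, U, P
Reachable nodes: 19 of 22 total.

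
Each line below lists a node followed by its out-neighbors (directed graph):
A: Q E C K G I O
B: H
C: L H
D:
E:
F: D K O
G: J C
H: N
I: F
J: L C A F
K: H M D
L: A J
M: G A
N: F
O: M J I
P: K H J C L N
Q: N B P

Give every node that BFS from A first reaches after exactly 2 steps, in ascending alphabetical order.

Level 0: A
Level 1: C, E, G, I, K, O, Q
Level 2: B, D, F, H, J, L, M, N, P

B, D, F, H, J, L, M, N, P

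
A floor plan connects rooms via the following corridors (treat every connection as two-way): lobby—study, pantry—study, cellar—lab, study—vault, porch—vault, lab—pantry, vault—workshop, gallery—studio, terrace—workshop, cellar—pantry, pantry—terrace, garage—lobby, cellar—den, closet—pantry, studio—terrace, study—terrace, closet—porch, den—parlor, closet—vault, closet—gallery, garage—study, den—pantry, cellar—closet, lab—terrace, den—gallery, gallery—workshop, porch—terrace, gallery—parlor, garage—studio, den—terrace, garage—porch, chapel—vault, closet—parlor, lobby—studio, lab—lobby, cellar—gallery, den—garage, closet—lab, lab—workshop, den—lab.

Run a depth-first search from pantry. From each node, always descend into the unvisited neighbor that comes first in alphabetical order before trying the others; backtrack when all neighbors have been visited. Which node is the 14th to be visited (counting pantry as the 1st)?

workshop

Visit pantry
pantry → cellar
cellar → closet
closet → gallery
gallery → den
den → garage
garage → lobby
lobby → lab
lab → terrace
terrace → porch
porch → vault
vault → chapel
vault → study
vault → workshop
terrace → studio
den → parlor

Visit order: pantry, cellar, closet, gallery, den, garage, lobby, lab, terrace, porch, vault, chapel, study, workshop, studio, parlor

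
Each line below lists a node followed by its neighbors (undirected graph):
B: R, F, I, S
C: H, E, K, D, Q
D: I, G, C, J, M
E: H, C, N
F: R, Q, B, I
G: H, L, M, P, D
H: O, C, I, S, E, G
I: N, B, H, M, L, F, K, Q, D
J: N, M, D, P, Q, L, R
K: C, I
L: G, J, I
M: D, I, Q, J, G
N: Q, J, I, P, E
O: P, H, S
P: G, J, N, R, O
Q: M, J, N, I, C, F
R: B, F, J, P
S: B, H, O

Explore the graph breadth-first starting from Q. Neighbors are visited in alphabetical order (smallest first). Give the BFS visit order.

Q C F I J M N D E H K B R L P G O S

Visit Q; enqueue C, F, I, J, M, N → queue [C, F, I, J, M, N]
Visit C; enqueue D, E, H, K → queue [F, I, J, M, N, D, E, H, K]
Visit F; enqueue B, R → queue [I, J, M, N, D, E, H, K, B, R]
Visit I; enqueue L → queue [J, M, N, D, E, H, K, B, R, L]
Visit J; enqueue P → queue [M, N, D, E, H, K, B, R, L, P]
Visit M; enqueue G → queue [N, D, E, H, K, B, R, L, P, G]
Visit N → queue [D, E, H, K, B, R, L, P, G]
Visit D → queue [E, H, K, B, R, L, P, G]
Visit E → queue [H, K, B, R, L, P, G]
Visit H; enqueue O, S → queue [K, B, R, L, P, G, O, S]
Visit K → queue [B, R, L, P, G, O, S]
Visit B → queue [R, L, P, G, O, S]
Visit R → queue [L, P, G, O, S]
Visit L → queue [P, G, O, S]
Visit P → queue [G, O, S]
Visit G → queue [O, S]
Visit O → queue [S]
Visit S → queue []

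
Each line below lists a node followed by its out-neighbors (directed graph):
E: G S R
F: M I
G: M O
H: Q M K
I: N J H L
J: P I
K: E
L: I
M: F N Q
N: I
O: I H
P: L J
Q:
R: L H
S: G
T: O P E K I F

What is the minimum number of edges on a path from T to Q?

3

Level 0: T
Level 1: E, F, I, K, O, P
Level 2: G, H, J, L, M, N, R, S
Level 3: Q
Q first appears at level 3.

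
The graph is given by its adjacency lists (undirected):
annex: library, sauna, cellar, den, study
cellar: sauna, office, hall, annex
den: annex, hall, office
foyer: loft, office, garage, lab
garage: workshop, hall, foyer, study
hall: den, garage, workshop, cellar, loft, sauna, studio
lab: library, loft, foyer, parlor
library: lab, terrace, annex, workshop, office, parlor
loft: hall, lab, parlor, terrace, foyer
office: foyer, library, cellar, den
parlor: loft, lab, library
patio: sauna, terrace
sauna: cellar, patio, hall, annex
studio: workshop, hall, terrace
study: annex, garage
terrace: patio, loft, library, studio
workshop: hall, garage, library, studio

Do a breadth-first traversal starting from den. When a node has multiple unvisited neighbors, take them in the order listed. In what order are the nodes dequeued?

den annex hall office library sauna cellar study garage workshop loft studio foyer lab terrace parlor patio

Visit den; enqueue annex, hall, office → queue [annex, hall, office]
Visit annex; enqueue library, sauna, cellar, study → queue [hall, office, library, sauna, cellar, study]
Visit hall; enqueue garage, workshop, loft, studio → queue [office, library, sauna, cellar, study, garage, workshop, loft, studio]
Visit office; enqueue foyer → queue [library, sauna, cellar, study, garage, workshop, loft, studio, foyer]
Visit library; enqueue lab, terrace, parlor → queue [sauna, cellar, study, garage, workshop, loft, studio, foyer, lab, terrace, parlor]
Visit sauna; enqueue patio → queue [cellar, study, garage, workshop, loft, studio, foyer, lab, terrace, parlor, patio]
Visit cellar → queue [study, garage, workshop, loft, studio, foyer, lab, terrace, parlor, patio]
Visit study → queue [garage, workshop, loft, studio, foyer, lab, terrace, parlor, patio]
Visit garage → queue [workshop, loft, studio, foyer, lab, terrace, parlor, patio]
Visit workshop → queue [loft, studio, foyer, lab, terrace, parlor, patio]
Visit loft → queue [studio, foyer, lab, terrace, parlor, patio]
Visit studio → queue [foyer, lab, terrace, parlor, patio]
Visit foyer → queue [lab, terrace, parlor, patio]
Visit lab → queue [terrace, parlor, patio]
Visit terrace → queue [parlor, patio]
Visit parlor → queue [patio]
Visit patio → queue []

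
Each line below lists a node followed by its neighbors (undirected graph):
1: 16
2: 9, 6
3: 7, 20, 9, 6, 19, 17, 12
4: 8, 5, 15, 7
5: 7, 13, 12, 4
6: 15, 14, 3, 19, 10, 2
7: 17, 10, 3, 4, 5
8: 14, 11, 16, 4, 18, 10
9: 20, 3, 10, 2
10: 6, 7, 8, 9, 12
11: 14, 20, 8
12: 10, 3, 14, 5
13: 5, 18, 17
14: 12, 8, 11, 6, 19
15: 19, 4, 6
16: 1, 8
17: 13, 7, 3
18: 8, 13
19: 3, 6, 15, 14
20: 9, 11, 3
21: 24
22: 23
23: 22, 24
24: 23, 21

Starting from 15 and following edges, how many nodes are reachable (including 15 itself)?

20

BFS from 15 visits: 15, 19, 4, 6, 3, 14, 8, 5, 7, 10, 2, 20, 9, 17, 12, 11, 16, 18, 13, 1
Reachable nodes: 20 of 24 total.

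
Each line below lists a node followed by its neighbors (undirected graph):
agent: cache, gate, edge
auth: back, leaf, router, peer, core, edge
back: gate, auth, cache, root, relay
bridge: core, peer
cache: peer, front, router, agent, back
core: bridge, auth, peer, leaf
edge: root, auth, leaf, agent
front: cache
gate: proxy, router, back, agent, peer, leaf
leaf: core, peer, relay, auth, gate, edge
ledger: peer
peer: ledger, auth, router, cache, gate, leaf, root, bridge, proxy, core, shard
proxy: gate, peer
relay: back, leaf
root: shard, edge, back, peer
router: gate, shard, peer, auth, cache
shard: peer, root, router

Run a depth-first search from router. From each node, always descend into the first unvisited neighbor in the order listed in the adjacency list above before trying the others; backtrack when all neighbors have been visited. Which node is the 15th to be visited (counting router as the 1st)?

core

Visit router
router → gate
gate → proxy
proxy → peer
peer → ledger
peer → auth
auth → back
back → cache
cache → front
cache → agent
agent → edge
edge → root
root → shard
edge → leaf
leaf → core
core → bridge
leaf → relay

Visit order: router, gate, proxy, peer, ledger, auth, back, cache, front, agent, edge, root, shard, leaf, core, bridge, relay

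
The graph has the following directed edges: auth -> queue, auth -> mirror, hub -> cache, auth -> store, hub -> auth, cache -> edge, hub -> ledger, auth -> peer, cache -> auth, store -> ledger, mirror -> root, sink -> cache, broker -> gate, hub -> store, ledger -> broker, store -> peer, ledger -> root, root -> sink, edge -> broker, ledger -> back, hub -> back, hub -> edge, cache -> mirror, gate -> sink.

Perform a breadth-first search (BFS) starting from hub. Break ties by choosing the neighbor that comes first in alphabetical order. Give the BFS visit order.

Visit hub; enqueue auth, back, cache, edge, ledger, store → queue [auth, back, cache, edge, ledger, store]
Visit auth; enqueue mirror, peer, queue → queue [back, cache, edge, ledger, store, mirror, peer, queue]
Visit back → queue [cache, edge, ledger, store, mirror, peer, queue]
Visit cache → queue [edge, ledger, store, mirror, peer, queue]
Visit edge; enqueue broker → queue [ledger, store, mirror, peer, queue, broker]
Visit ledger; enqueue root → queue [store, mirror, peer, queue, broker, root]
Visit store → queue [mirror, peer, queue, broker, root]
Visit mirror → queue [peer, queue, broker, root]
Visit peer → queue [queue, broker, root]
Visit queue → queue [broker, root]
Visit broker; enqueue gate → queue [root, gate]
Visit root; enqueue sink → queue [gate, sink]
Visit gate → queue [sink]
Visit sink → queue []

hub -> auth -> back -> cache -> edge -> ledger -> store -> mirror -> peer -> queue -> broker -> root -> gate -> sink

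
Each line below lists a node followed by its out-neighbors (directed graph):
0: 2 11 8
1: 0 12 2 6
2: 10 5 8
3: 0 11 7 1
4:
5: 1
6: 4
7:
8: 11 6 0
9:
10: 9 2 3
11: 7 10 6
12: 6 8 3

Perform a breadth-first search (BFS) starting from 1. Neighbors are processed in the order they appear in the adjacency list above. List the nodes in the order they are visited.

Visit 1; enqueue 0, 12, 2, 6 → queue [0, 12, 2, 6]
Visit 0; enqueue 11, 8 → queue [12, 2, 6, 11, 8]
Visit 12; enqueue 3 → queue [2, 6, 11, 8, 3]
Visit 2; enqueue 10, 5 → queue [6, 11, 8, 3, 10, 5]
Visit 6; enqueue 4 → queue [11, 8, 3, 10, 5, 4]
Visit 11; enqueue 7 → queue [8, 3, 10, 5, 4, 7]
Visit 8 → queue [3, 10, 5, 4, 7]
Visit 3 → queue [10, 5, 4, 7]
Visit 10; enqueue 9 → queue [5, 4, 7, 9]
Visit 5 → queue [4, 7, 9]
Visit 4 → queue [7, 9]
Visit 7 → queue [9]
Visit 9 → queue []

1, 0, 12, 2, 6, 11, 8, 3, 10, 5, 4, 7, 9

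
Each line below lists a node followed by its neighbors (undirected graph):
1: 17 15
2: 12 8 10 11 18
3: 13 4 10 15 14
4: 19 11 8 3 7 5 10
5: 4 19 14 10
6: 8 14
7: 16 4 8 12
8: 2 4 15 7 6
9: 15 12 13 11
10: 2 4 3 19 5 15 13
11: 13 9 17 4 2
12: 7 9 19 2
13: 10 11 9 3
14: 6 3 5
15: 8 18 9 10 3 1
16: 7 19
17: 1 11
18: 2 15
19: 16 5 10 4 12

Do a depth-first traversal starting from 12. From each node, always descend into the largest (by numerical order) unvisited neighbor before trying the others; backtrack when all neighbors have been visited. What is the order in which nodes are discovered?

12 → 19 → 16 → 7 → 8 → 15 → 18 → 2 → 11 → 17 → 1 → 13 → 10 → 5 → 14 → 6 → 3 → 4 → 9

Visit 12
12 → 19
19 → 16
16 → 7
7 → 8
8 → 15
15 → 18
18 → 2
2 → 11
11 → 17
17 → 1
11 → 13
13 → 10
10 → 5
5 → 14
14 → 6
14 → 3
3 → 4
13 → 9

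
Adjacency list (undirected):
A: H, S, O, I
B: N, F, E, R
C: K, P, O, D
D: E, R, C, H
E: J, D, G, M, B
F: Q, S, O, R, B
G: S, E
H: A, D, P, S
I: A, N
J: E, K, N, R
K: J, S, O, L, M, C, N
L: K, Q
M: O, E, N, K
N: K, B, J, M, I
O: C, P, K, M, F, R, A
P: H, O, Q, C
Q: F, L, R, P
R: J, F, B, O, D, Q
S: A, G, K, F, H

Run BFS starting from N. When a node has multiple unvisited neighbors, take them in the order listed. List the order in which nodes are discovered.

Visit N; enqueue K, B, J, M, I → queue [K, B, J, M, I]
Visit K; enqueue S, O, L, C → queue [B, J, M, I, S, O, L, C]
Visit B; enqueue F, E, R → queue [J, M, I, S, O, L, C, F, E, R]
Visit J → queue [M, I, S, O, L, C, F, E, R]
Visit M → queue [I, S, O, L, C, F, E, R]
Visit I; enqueue A → queue [S, O, L, C, F, E, R, A]
Visit S; enqueue G, H → queue [O, L, C, F, E, R, A, G, H]
Visit O; enqueue P → queue [L, C, F, E, R, A, G, H, P]
Visit L; enqueue Q → queue [C, F, E, R, A, G, H, P, Q]
Visit C; enqueue D → queue [F, E, R, A, G, H, P, Q, D]
Visit F → queue [E, R, A, G, H, P, Q, D]
Visit E → queue [R, A, G, H, P, Q, D]
Visit R → queue [A, G, H, P, Q, D]
Visit A → queue [G, H, P, Q, D]
Visit G → queue [H, P, Q, D]
Visit H → queue [P, Q, D]
Visit P → queue [Q, D]
Visit Q → queue [D]
Visit D → queue []

N, K, B, J, M, I, S, O, L, C, F, E, R, A, G, H, P, Q, D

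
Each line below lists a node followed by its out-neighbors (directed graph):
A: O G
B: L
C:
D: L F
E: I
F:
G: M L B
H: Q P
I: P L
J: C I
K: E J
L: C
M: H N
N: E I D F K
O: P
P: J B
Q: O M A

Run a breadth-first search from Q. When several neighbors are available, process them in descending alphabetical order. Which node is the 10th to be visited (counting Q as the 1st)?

B

Visit Q; enqueue O, M, A → queue [O, M, A]
Visit O; enqueue P → queue [M, A, P]
Visit M; enqueue N, H → queue [A, P, N, H]
Visit A; enqueue G → queue [P, N, H, G]
Visit P; enqueue J, B → queue [N, H, G, J, B]
Visit N; enqueue K, I, F, E, D → queue [H, G, J, B, K, I, F, E, D]
Visit H → queue [G, J, B, K, I, F, E, D]
Visit G; enqueue L → queue [J, B, K, I, F, E, D, L]
Visit J; enqueue C → queue [B, K, I, F, E, D, L, C]
Visit B → queue [K, I, F, E, D, L, C]
Visit K → queue [I, F, E, D, L, C]
Visit I → queue [F, E, D, L, C]
Visit F → queue [E, D, L, C]
Visit E → queue [D, L, C]
Visit D → queue [L, C]
Visit L → queue [C]
Visit C → queue []

Visit order: Q, O, M, A, P, N, H, G, J, B, K, I, F, E, D, L, C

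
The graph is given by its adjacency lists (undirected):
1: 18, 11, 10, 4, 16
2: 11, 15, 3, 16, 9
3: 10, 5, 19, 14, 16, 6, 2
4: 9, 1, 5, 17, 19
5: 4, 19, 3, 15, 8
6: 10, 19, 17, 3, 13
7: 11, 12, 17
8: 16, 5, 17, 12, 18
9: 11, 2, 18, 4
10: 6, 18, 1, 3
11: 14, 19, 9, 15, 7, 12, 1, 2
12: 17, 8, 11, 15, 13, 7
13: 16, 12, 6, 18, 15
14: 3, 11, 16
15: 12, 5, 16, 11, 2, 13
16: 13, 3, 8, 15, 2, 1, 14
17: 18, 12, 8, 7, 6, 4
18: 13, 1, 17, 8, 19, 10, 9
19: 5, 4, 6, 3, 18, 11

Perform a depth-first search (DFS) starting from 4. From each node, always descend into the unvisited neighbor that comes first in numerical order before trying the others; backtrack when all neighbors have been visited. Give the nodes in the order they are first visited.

4, 1, 10, 3, 2, 9, 11, 7, 12, 8, 5, 15, 13, 6, 17, 18, 19, 16, 14

Visit 4
4 → 1
1 → 10
10 → 3
3 → 2
2 → 9
9 → 11
11 → 7
7 → 12
12 → 8
8 → 5
5 → 15
15 → 13
13 → 6
6 → 17
17 → 18
18 → 19
13 → 16
16 → 14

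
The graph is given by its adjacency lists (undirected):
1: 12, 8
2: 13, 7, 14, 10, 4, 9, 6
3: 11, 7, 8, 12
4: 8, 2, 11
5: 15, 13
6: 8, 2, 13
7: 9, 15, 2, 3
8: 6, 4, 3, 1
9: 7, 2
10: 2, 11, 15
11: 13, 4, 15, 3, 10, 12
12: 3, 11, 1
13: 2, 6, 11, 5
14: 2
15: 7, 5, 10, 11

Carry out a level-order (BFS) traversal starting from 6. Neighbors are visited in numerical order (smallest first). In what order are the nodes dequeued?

6 -> 2 -> 8 -> 13 -> 4 -> 7 -> 9 -> 10 -> 14 -> 1 -> 3 -> 5 -> 11 -> 15 -> 12

Visit 6; enqueue 2, 8, 13 → queue [2, 8, 13]
Visit 2; enqueue 4, 7, 9, 10, 14 → queue [8, 13, 4, 7, 9, 10, 14]
Visit 8; enqueue 1, 3 → queue [13, 4, 7, 9, 10, 14, 1, 3]
Visit 13; enqueue 5, 11 → queue [4, 7, 9, 10, 14, 1, 3, 5, 11]
Visit 4 → queue [7, 9, 10, 14, 1, 3, 5, 11]
Visit 7; enqueue 15 → queue [9, 10, 14, 1, 3, 5, 11, 15]
Visit 9 → queue [10, 14, 1, 3, 5, 11, 15]
Visit 10 → queue [14, 1, 3, 5, 11, 15]
Visit 14 → queue [1, 3, 5, 11, 15]
Visit 1; enqueue 12 → queue [3, 5, 11, 15, 12]
Visit 3 → queue [5, 11, 15, 12]
Visit 5 → queue [11, 15, 12]
Visit 11 → queue [15, 12]
Visit 15 → queue [12]
Visit 12 → queue []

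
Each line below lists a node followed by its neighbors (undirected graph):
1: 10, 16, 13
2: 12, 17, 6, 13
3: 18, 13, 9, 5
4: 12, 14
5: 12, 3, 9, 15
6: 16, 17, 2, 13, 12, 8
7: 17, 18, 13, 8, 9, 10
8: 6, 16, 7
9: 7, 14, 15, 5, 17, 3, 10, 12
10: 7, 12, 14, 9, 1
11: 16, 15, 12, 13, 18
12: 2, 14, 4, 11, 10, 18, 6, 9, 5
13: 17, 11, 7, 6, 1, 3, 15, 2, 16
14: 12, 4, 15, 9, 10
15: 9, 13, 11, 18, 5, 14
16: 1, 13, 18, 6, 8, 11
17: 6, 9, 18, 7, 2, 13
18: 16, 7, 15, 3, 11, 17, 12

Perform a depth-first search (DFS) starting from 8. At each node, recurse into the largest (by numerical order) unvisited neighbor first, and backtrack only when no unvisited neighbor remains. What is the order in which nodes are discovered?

8, 16, 18, 17, 13, 15, 14, 12, 11, 10, 9, 7, 5, 3, 1, 6, 2, 4

Visit 8
8 → 16
16 → 18
18 → 17
17 → 13
13 → 15
15 → 14
14 → 12
12 → 11
12 → 10
10 → 9
9 → 7
9 → 5
5 → 3
10 → 1
12 → 6
6 → 2
12 → 4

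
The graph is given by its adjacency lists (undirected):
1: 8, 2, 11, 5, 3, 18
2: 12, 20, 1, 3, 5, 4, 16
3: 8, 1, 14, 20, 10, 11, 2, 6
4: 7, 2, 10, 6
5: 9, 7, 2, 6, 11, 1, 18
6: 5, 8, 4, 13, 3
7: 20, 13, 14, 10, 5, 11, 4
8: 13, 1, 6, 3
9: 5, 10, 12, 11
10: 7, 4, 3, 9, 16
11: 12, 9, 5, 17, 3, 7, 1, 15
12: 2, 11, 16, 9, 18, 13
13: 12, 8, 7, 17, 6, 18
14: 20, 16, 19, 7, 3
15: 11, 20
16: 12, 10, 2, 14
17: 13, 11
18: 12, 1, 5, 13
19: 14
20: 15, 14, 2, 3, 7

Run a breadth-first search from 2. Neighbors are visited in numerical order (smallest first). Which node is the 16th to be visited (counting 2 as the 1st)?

9

Visit 2; enqueue 1, 3, 4, 5, 12, 16, 20 → queue [1, 3, 4, 5, 12, 16, 20]
Visit 1; enqueue 8, 11, 18 → queue [3, 4, 5, 12, 16, 20, 8, 11, 18]
Visit 3; enqueue 6, 10, 14 → queue [4, 5, 12, 16, 20, 8, 11, 18, 6, 10, 14]
Visit 4; enqueue 7 → queue [5, 12, 16, 20, 8, 11, 18, 6, 10, 14, 7]
Visit 5; enqueue 9 → queue [12, 16, 20, 8, 11, 18, 6, 10, 14, 7, 9]
Visit 12; enqueue 13 → queue [16, 20, 8, 11, 18, 6, 10, 14, 7, 9, 13]
Visit 16 → queue [20, 8, 11, 18, 6, 10, 14, 7, 9, 13]
Visit 20; enqueue 15 → queue [8, 11, 18, 6, 10, 14, 7, 9, 13, 15]
Visit 8 → queue [11, 18, 6, 10, 14, 7, 9, 13, 15]
Visit 11; enqueue 17 → queue [18, 6, 10, 14, 7, 9, 13, 15, 17]
Visit 18 → queue [6, 10, 14, 7, 9, 13, 15, 17]
Visit 6 → queue [10, 14, 7, 9, 13, 15, 17]
Visit 10 → queue [14, 7, 9, 13, 15, 17]
Visit 14; enqueue 19 → queue [7, 9, 13, 15, 17, 19]
Visit 7 → queue [9, 13, 15, 17, 19]
Visit 9 → queue [13, 15, 17, 19]
Visit 13 → queue [15, 17, 19]
Visit 15 → queue [17, 19]
Visit 17 → queue [19]
Visit 19 → queue []

Visit order: 2, 1, 3, 4, 5, 12, 16, 20, 8, 11, 18, 6, 10, 14, 7, 9, 13, 15, 17, 19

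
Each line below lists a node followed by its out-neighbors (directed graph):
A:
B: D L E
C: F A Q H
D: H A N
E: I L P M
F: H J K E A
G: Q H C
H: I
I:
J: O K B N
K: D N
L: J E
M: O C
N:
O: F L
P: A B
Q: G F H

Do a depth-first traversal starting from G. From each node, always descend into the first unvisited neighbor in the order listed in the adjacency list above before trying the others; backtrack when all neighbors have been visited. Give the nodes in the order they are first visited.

G, Q, F, H, I, J, O, L, E, P, A, B, D, N, M, C, K

Visit G
G → Q
Q → F
F → H
H → I
F → J
J → O
O → L
L → E
E → P
P → A
P → B
B → D
D → N
E → M
M → C
J → K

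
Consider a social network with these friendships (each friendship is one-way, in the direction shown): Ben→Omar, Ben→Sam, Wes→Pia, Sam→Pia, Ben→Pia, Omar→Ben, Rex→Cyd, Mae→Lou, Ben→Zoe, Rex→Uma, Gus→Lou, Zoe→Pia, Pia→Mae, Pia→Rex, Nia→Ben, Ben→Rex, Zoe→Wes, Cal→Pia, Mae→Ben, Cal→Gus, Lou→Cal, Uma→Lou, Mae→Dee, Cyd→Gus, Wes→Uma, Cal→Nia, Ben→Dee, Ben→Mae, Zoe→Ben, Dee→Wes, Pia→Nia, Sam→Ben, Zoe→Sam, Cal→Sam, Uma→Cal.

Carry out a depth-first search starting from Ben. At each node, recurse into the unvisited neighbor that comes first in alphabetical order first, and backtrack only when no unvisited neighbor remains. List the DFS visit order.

Ben → Dee → Wes → Pia → Mae → Lou → Cal → Gus → Nia → Sam → Rex → Cyd → Uma → Omar → Zoe

Visit Ben
Ben → Dee
Dee → Wes
Wes → Pia
Pia → Mae
Mae → Lou
Lou → Cal
Cal → Gus
Cal → Nia
Cal → Sam
Pia → Rex
Rex → Cyd
Rex → Uma
Ben → Omar
Ben → Zoe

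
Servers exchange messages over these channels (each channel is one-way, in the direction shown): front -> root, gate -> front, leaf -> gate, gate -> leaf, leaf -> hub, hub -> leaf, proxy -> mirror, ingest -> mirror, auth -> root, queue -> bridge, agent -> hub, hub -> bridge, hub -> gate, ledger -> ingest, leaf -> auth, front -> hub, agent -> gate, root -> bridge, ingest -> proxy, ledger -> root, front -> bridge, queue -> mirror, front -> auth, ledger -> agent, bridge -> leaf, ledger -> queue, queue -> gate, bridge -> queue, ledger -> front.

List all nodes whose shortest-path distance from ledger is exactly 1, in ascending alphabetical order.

agent, front, ingest, queue, root

Level 0: ledger
Level 1: agent, front, ingest, queue, root
Level 2: auth, bridge, gate, hub, mirror, proxy
Level 3: leaf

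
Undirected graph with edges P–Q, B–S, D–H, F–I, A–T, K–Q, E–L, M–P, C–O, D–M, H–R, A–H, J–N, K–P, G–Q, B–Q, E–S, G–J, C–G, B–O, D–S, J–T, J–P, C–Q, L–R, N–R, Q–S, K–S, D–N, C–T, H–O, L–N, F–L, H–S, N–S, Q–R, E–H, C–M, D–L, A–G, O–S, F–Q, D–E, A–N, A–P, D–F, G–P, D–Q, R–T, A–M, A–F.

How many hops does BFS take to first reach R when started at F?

2

Level 0: F
Level 1: A, D, I, L, Q
Level 2: B, C, E, G, H, K, M, N, P, R, S, T
Level 3: J, O
R first appears at level 2.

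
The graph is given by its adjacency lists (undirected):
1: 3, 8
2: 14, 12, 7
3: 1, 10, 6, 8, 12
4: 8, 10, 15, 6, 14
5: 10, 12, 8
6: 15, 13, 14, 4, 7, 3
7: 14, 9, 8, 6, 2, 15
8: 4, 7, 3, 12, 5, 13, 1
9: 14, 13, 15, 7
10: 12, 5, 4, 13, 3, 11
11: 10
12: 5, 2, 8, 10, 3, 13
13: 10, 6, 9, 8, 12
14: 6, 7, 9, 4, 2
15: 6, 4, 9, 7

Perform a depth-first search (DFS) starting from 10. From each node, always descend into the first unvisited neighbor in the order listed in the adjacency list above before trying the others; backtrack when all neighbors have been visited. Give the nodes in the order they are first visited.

10 -> 12 -> 5 -> 8 -> 4 -> 15 -> 6 -> 13 -> 9 -> 14 -> 7 -> 2 -> 3 -> 1 -> 11

Visit 10
10 → 12
12 → 5
5 → 8
8 → 4
4 → 15
15 → 6
6 → 13
13 → 9
9 → 14
14 → 7
7 → 2
6 → 3
3 → 1
10 → 11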